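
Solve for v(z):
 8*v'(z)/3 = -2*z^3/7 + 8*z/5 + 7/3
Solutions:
 v(z) = C1 - 3*z^4/112 + 3*z^2/10 + 7*z/8


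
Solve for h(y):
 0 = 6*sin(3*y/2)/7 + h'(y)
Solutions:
 h(y) = C1 + 4*cos(3*y/2)/7


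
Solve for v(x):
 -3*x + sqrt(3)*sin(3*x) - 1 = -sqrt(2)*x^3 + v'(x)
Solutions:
 v(x) = C1 + sqrt(2)*x^4/4 - 3*x^2/2 - x - sqrt(3)*cos(3*x)/3


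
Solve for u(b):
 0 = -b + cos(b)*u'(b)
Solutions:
 u(b) = C1 + Integral(b/cos(b), b)


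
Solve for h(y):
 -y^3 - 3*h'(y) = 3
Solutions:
 h(y) = C1 - y^4/12 - y


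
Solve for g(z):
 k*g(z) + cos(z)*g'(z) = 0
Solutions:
 g(z) = C1*exp(k*(log(sin(z) - 1) - log(sin(z) + 1))/2)


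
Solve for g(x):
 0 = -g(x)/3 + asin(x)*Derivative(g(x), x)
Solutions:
 g(x) = C1*exp(Integral(1/asin(x), x)/3)


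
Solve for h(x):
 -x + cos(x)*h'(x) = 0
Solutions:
 h(x) = C1 + Integral(x/cos(x), x)


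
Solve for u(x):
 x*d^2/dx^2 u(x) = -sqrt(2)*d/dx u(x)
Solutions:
 u(x) = C1 + C2*x^(1 - sqrt(2))


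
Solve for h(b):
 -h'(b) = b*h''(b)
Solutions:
 h(b) = C1 + C2*log(b)


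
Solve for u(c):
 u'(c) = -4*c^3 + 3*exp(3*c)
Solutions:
 u(c) = C1 - c^4 + exp(3*c)


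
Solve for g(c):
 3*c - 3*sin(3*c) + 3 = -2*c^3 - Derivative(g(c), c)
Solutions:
 g(c) = C1 - c^4/2 - 3*c^2/2 - 3*c - cos(3*c)


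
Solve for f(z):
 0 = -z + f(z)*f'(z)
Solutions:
 f(z) = -sqrt(C1 + z^2)
 f(z) = sqrt(C1 + z^2)


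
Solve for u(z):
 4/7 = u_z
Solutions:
 u(z) = C1 + 4*z/7


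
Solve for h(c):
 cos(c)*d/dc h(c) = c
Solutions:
 h(c) = C1 + Integral(c/cos(c), c)


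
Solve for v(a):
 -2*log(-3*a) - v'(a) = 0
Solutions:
 v(a) = C1 - 2*a*log(-a) + 2*a*(1 - log(3))


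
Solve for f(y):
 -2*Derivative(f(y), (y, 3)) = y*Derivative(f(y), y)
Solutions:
 f(y) = C1 + Integral(C2*airyai(-2^(2/3)*y/2) + C3*airybi(-2^(2/3)*y/2), y)


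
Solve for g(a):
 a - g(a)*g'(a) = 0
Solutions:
 g(a) = -sqrt(C1 + a^2)
 g(a) = sqrt(C1 + a^2)


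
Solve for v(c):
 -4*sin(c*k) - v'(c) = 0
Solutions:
 v(c) = C1 + 4*cos(c*k)/k


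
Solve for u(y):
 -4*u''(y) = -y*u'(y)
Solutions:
 u(y) = C1 + C2*erfi(sqrt(2)*y/4)


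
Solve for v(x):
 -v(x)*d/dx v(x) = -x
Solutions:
 v(x) = -sqrt(C1 + x^2)
 v(x) = sqrt(C1 + x^2)


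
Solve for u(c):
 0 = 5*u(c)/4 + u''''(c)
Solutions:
 u(c) = (C1*sin(5^(1/4)*c/2) + C2*cos(5^(1/4)*c/2))*exp(-5^(1/4)*c/2) + (C3*sin(5^(1/4)*c/2) + C4*cos(5^(1/4)*c/2))*exp(5^(1/4)*c/2)


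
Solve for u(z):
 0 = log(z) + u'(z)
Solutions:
 u(z) = C1 - z*log(z) + z


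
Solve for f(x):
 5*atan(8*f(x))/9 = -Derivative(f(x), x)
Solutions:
 Integral(1/atan(8*_y), (_y, f(x))) = C1 - 5*x/9


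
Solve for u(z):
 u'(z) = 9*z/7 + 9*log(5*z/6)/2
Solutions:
 u(z) = C1 + 9*z^2/14 + 9*z*log(z)/2 - 9*z*log(6)/2 - 9*z/2 + 9*z*log(5)/2


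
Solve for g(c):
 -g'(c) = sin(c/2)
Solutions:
 g(c) = C1 + 2*cos(c/2)


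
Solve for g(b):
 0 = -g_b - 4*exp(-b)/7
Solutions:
 g(b) = C1 + 4*exp(-b)/7


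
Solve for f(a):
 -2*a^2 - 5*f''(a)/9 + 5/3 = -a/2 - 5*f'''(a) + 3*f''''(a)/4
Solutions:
 f(a) = C1 + C2*a + C3*exp(2*a*(15 - sqrt(210))/9) + C4*exp(2*a*(sqrt(210) + 15)/9) - 3*a^4/10 - 213*a^3/20 - 28119*a^2/100


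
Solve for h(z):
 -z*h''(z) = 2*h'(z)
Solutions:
 h(z) = C1 + C2/z


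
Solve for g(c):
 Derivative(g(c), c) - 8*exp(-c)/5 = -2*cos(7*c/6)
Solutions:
 g(c) = C1 - 12*sin(7*c/6)/7 - 8*exp(-c)/5


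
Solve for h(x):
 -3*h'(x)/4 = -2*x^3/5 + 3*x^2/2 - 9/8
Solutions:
 h(x) = C1 + 2*x^4/15 - 2*x^3/3 + 3*x/2


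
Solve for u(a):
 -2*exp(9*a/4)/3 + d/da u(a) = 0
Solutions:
 u(a) = C1 + 8*exp(9*a/4)/27


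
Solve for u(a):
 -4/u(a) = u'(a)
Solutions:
 u(a) = -sqrt(C1 - 8*a)
 u(a) = sqrt(C1 - 8*a)


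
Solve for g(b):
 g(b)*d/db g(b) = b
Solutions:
 g(b) = -sqrt(C1 + b^2)
 g(b) = sqrt(C1 + b^2)


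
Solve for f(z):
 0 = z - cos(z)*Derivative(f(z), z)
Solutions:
 f(z) = C1 + Integral(z/cos(z), z)


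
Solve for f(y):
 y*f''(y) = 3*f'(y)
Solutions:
 f(y) = C1 + C2*y^4


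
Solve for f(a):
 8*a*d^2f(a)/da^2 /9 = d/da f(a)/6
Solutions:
 f(a) = C1 + C2*a^(19/16)


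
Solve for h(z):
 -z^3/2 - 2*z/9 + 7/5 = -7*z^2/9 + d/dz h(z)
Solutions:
 h(z) = C1 - z^4/8 + 7*z^3/27 - z^2/9 + 7*z/5


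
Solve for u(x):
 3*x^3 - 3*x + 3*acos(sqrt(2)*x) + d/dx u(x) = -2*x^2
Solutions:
 u(x) = C1 - 3*x^4/4 - 2*x^3/3 + 3*x^2/2 - 3*x*acos(sqrt(2)*x) + 3*sqrt(2)*sqrt(1 - 2*x^2)/2


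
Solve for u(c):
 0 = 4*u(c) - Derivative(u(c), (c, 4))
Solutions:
 u(c) = C1*exp(-sqrt(2)*c) + C2*exp(sqrt(2)*c) + C3*sin(sqrt(2)*c) + C4*cos(sqrt(2)*c)


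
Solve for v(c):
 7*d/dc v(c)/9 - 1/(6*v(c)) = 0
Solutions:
 v(c) = -sqrt(C1 + 21*c)/7
 v(c) = sqrt(C1 + 21*c)/7


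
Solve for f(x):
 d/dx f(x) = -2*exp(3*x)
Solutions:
 f(x) = C1 - 2*exp(3*x)/3


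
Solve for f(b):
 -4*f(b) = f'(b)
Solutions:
 f(b) = C1*exp(-4*b)


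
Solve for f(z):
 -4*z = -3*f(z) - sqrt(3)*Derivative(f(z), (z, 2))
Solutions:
 f(z) = C1*sin(3^(1/4)*z) + C2*cos(3^(1/4)*z) + 4*z/3


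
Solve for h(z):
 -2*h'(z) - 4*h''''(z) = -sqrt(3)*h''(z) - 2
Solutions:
 h(z) = C1 + C2*exp(z*(3^(5/6)/(sqrt(36 - sqrt(3)) + 6)^(1/3) + 3^(2/3)*(sqrt(36 - sqrt(3)) + 6)^(1/3))/12)*sin(z*(-3^(1/6)*(sqrt(36 - sqrt(3)) + 6)^(1/3) + 3^(1/3)/(sqrt(36 - sqrt(3)) + 6)^(1/3))/4) + C3*exp(z*(3^(5/6)/(sqrt(36 - sqrt(3)) + 6)^(1/3) + 3^(2/3)*(sqrt(36 - sqrt(3)) + 6)^(1/3))/12)*cos(z*(-3^(1/6)*(sqrt(36 - sqrt(3)) + 6)^(1/3) + 3^(1/3)/(sqrt(36 - sqrt(3)) + 6)^(1/3))/4) + C4*exp(-z*(3^(5/6)/(sqrt(36 - sqrt(3)) + 6)^(1/3) + 3^(2/3)*(sqrt(36 - sqrt(3)) + 6)^(1/3))/6) + z


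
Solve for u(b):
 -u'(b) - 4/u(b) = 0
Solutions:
 u(b) = -sqrt(C1 - 8*b)
 u(b) = sqrt(C1 - 8*b)


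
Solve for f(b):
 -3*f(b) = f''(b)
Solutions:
 f(b) = C1*sin(sqrt(3)*b) + C2*cos(sqrt(3)*b)


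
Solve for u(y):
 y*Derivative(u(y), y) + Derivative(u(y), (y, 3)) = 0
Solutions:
 u(y) = C1 + Integral(C2*airyai(-y) + C3*airybi(-y), y)


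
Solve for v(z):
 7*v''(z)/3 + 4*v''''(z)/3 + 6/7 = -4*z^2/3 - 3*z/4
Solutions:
 v(z) = C1 + C2*z + C3*sin(sqrt(7)*z/2) + C4*cos(sqrt(7)*z/2) - z^4/21 - 3*z^3/56 + z^2/7


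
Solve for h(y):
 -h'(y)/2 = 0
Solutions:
 h(y) = C1


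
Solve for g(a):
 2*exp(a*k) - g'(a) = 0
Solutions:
 g(a) = C1 + 2*exp(a*k)/k


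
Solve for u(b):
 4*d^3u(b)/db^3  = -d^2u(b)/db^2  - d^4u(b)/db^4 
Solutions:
 u(b) = C1 + C2*b + C3*exp(b*(-2 + sqrt(3))) + C4*exp(-b*(sqrt(3) + 2))


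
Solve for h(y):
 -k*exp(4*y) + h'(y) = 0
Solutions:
 h(y) = C1 + k*exp(4*y)/4


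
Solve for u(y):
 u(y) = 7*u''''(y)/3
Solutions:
 u(y) = C1*exp(-3^(1/4)*7^(3/4)*y/7) + C2*exp(3^(1/4)*7^(3/4)*y/7) + C3*sin(3^(1/4)*7^(3/4)*y/7) + C4*cos(3^(1/4)*7^(3/4)*y/7)


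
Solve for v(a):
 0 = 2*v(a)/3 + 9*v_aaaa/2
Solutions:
 v(a) = (C1*sin(3^(1/4)*a/3) + C2*cos(3^(1/4)*a/3))*exp(-3^(1/4)*a/3) + (C3*sin(3^(1/4)*a/3) + C4*cos(3^(1/4)*a/3))*exp(3^(1/4)*a/3)


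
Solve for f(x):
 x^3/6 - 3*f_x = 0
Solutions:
 f(x) = C1 + x^4/72


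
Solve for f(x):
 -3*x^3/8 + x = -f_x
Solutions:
 f(x) = C1 + 3*x^4/32 - x^2/2


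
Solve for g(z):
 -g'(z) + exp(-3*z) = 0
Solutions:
 g(z) = C1 - exp(-3*z)/3


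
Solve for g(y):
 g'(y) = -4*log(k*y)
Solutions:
 g(y) = C1 - 4*y*log(k*y) + 4*y


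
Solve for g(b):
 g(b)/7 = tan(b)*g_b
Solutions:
 g(b) = C1*sin(b)^(1/7)


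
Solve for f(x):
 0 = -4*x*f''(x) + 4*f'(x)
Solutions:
 f(x) = C1 + C2*x^2


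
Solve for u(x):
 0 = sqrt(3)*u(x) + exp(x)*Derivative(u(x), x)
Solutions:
 u(x) = C1*exp(sqrt(3)*exp(-x))


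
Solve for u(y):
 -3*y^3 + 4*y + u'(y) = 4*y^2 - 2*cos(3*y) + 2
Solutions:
 u(y) = C1 + 3*y^4/4 + 4*y^3/3 - 2*y^2 + 2*y - 2*sin(3*y)/3


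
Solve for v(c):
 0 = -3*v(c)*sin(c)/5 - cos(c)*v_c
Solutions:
 v(c) = C1*cos(c)^(3/5)


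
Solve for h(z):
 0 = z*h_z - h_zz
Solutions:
 h(z) = C1 + C2*erfi(sqrt(2)*z/2)


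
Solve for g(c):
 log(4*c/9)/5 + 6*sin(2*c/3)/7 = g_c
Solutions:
 g(c) = C1 + c*log(c)/5 - 2*c*log(3)/5 - c/5 + 2*c*log(2)/5 - 9*cos(2*c/3)/7


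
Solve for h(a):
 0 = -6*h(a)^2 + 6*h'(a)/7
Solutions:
 h(a) = -1/(C1 + 7*a)


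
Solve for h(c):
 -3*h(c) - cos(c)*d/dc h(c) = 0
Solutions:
 h(c) = C1*(sin(c) - 1)^(3/2)/(sin(c) + 1)^(3/2)


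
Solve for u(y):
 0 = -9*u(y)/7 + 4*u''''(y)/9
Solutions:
 u(y) = C1*exp(-3*sqrt(2)*7^(3/4)*y/14) + C2*exp(3*sqrt(2)*7^(3/4)*y/14) + C3*sin(3*sqrt(2)*7^(3/4)*y/14) + C4*cos(3*sqrt(2)*7^(3/4)*y/14)


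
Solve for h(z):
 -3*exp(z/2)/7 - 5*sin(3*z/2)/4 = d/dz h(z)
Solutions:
 h(z) = C1 - 6*exp(z/2)/7 + 5*cos(3*z/2)/6


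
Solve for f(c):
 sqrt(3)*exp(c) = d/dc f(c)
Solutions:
 f(c) = C1 + sqrt(3)*exp(c)


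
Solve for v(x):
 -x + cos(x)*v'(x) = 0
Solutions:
 v(x) = C1 + Integral(x/cos(x), x)


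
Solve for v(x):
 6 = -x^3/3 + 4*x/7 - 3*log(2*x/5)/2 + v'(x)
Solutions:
 v(x) = C1 + x^4/12 - 2*x^2/7 + 3*x*log(x)/2 - 2*x*log(5) + x*log(2) + x*log(10)/2 + 9*x/2


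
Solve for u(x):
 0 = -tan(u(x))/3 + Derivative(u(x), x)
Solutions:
 u(x) = pi - asin(C1*exp(x/3))
 u(x) = asin(C1*exp(x/3))


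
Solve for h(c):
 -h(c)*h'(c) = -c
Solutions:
 h(c) = -sqrt(C1 + c^2)
 h(c) = sqrt(C1 + c^2)


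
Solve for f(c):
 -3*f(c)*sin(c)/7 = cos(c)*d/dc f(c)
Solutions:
 f(c) = C1*cos(c)^(3/7)


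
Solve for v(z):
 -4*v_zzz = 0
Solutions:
 v(z) = C1 + C2*z + C3*z^2


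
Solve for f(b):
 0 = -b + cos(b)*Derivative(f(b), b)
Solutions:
 f(b) = C1 + Integral(b/cos(b), b)


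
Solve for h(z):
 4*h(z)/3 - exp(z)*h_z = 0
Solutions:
 h(z) = C1*exp(-4*exp(-z)/3)


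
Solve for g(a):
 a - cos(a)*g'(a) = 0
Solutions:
 g(a) = C1 + Integral(a/cos(a), a)


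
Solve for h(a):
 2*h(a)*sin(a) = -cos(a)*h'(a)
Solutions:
 h(a) = C1*cos(a)^2


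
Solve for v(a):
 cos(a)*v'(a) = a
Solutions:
 v(a) = C1 + Integral(a/cos(a), a)


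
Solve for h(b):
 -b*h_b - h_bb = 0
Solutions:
 h(b) = C1 + C2*erf(sqrt(2)*b/2)


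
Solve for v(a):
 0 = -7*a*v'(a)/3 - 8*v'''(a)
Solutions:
 v(a) = C1 + Integral(C2*airyai(-3^(2/3)*7^(1/3)*a/6) + C3*airybi(-3^(2/3)*7^(1/3)*a/6), a)


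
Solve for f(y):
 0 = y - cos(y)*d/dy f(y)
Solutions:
 f(y) = C1 + Integral(y/cos(y), y)


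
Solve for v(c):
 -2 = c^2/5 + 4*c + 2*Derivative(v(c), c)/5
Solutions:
 v(c) = C1 - c^3/6 - 5*c^2 - 5*c


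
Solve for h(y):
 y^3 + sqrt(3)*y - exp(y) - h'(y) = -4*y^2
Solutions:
 h(y) = C1 + y^4/4 + 4*y^3/3 + sqrt(3)*y^2/2 - exp(y)


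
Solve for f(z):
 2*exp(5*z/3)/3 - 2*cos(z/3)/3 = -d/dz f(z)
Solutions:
 f(z) = C1 - 2*exp(5*z/3)/5 + 2*sin(z/3)


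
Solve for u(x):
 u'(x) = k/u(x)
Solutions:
 u(x) = -sqrt(C1 + 2*k*x)
 u(x) = sqrt(C1 + 2*k*x)


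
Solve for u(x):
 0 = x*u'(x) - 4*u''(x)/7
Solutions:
 u(x) = C1 + C2*erfi(sqrt(14)*x/4)


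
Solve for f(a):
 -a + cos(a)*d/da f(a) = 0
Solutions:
 f(a) = C1 + Integral(a/cos(a), a)


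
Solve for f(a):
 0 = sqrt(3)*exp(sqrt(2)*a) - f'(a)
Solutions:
 f(a) = C1 + sqrt(6)*exp(sqrt(2)*a)/2


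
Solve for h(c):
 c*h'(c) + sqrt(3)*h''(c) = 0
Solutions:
 h(c) = C1 + C2*erf(sqrt(2)*3^(3/4)*c/6)


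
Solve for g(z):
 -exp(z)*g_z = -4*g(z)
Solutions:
 g(z) = C1*exp(-4*exp(-z))


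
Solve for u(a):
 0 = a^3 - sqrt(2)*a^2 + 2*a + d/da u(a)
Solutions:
 u(a) = C1 - a^4/4 + sqrt(2)*a^3/3 - a^2


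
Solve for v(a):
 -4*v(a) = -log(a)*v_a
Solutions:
 v(a) = C1*exp(4*li(a))


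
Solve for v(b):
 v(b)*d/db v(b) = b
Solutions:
 v(b) = -sqrt(C1 + b^2)
 v(b) = sqrt(C1 + b^2)


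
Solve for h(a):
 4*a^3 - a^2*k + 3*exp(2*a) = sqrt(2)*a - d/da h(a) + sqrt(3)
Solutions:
 h(a) = C1 - a^4 + a^3*k/3 + sqrt(2)*a^2/2 + sqrt(3)*a - 3*exp(2*a)/2


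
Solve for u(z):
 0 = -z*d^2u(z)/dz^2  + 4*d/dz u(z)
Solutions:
 u(z) = C1 + C2*z^5


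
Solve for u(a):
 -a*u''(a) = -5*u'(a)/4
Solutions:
 u(a) = C1 + C2*a^(9/4)


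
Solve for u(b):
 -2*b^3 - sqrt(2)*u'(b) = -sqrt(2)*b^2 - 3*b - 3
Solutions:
 u(b) = C1 - sqrt(2)*b^4/4 + b^3/3 + 3*sqrt(2)*b^2/4 + 3*sqrt(2)*b/2


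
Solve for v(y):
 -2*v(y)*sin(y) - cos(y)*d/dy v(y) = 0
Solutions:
 v(y) = C1*cos(y)^2


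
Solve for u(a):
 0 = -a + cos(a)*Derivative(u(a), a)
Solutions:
 u(a) = C1 + Integral(a/cos(a), a)


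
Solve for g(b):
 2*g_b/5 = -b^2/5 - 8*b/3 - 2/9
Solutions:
 g(b) = C1 - b^3/6 - 10*b^2/3 - 5*b/9


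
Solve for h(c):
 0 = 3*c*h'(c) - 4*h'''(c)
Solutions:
 h(c) = C1 + Integral(C2*airyai(6^(1/3)*c/2) + C3*airybi(6^(1/3)*c/2), c)


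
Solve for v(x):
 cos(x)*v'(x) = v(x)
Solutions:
 v(x) = C1*sqrt(sin(x) + 1)/sqrt(sin(x) - 1)


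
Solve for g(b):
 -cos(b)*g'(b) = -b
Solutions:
 g(b) = C1 + Integral(b/cos(b), b)


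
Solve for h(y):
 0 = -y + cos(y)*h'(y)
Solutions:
 h(y) = C1 + Integral(y/cos(y), y)


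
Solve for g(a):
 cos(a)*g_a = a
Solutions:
 g(a) = C1 + Integral(a/cos(a), a)


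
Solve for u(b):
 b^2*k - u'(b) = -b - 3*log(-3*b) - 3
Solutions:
 u(b) = C1 + b^3*k/3 + b^2/2 + 3*b*log(-b) + 3*b*log(3)


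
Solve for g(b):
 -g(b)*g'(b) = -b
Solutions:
 g(b) = -sqrt(C1 + b^2)
 g(b) = sqrt(C1 + b^2)


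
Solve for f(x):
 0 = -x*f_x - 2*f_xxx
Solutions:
 f(x) = C1 + Integral(C2*airyai(-2^(2/3)*x/2) + C3*airybi(-2^(2/3)*x/2), x)


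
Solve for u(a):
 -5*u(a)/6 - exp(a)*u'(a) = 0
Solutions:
 u(a) = C1*exp(5*exp(-a)/6)


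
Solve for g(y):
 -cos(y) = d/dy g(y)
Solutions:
 g(y) = C1 - sin(y)


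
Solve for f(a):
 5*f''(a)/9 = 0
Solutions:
 f(a) = C1 + C2*a


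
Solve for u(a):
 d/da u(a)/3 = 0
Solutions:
 u(a) = C1


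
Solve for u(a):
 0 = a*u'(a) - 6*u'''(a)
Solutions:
 u(a) = C1 + Integral(C2*airyai(6^(2/3)*a/6) + C3*airybi(6^(2/3)*a/6), a)


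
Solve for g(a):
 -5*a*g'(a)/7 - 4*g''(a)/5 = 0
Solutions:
 g(a) = C1 + C2*erf(5*sqrt(14)*a/28)


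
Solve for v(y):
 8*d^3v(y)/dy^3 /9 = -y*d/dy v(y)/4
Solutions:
 v(y) = C1 + Integral(C2*airyai(-2^(1/3)*3^(2/3)*y/4) + C3*airybi(-2^(1/3)*3^(2/3)*y/4), y)


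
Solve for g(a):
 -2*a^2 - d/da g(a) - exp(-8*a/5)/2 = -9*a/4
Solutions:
 g(a) = C1 - 2*a^3/3 + 9*a^2/8 + 5*exp(-8*a/5)/16


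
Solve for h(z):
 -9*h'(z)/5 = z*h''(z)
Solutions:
 h(z) = C1 + C2/z^(4/5)


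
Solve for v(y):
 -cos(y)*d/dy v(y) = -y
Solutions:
 v(y) = C1 + Integral(y/cos(y), y)


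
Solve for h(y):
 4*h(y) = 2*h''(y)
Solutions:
 h(y) = C1*exp(-sqrt(2)*y) + C2*exp(sqrt(2)*y)


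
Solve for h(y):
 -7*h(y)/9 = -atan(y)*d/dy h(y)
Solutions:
 h(y) = C1*exp(7*Integral(1/atan(y), y)/9)


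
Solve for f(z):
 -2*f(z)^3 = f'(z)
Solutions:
 f(z) = -sqrt(2)*sqrt(-1/(C1 - 2*z))/2
 f(z) = sqrt(2)*sqrt(-1/(C1 - 2*z))/2


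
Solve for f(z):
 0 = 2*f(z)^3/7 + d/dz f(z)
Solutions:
 f(z) = -sqrt(14)*sqrt(-1/(C1 - 2*z))/2
 f(z) = sqrt(14)*sqrt(-1/(C1 - 2*z))/2


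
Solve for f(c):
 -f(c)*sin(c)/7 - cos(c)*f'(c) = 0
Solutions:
 f(c) = C1*cos(c)^(1/7)


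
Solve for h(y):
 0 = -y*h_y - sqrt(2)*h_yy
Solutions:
 h(y) = C1 + C2*erf(2^(1/4)*y/2)


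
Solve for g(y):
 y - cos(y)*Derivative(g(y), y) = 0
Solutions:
 g(y) = C1 + Integral(y/cos(y), y)


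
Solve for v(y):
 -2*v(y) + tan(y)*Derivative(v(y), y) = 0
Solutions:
 v(y) = C1*sin(y)^2


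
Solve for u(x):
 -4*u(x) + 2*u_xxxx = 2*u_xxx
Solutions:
 u(x) = C1*exp(x*(-(17 + 3*sqrt(33))^(1/3) + 2/(17 + 3*sqrt(33))^(1/3) + 4)/6)*sin(sqrt(3)*x*(2/(17 + 3*sqrt(33))^(1/3) + (17 + 3*sqrt(33))^(1/3))/6) + C2*exp(x*(-(17 + 3*sqrt(33))^(1/3) + 2/(17 + 3*sqrt(33))^(1/3) + 4)/6)*cos(sqrt(3)*x*(2/(17 + 3*sqrt(33))^(1/3) + (17 + 3*sqrt(33))^(1/3))/6) + C3*exp(-x) + C4*exp(x*(-2/(17 + 3*sqrt(33))^(1/3) + 2 + (17 + 3*sqrt(33))^(1/3))/3)


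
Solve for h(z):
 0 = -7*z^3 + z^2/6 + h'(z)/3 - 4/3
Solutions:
 h(z) = C1 + 21*z^4/4 - z^3/6 + 4*z


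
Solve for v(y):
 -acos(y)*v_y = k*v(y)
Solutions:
 v(y) = C1*exp(-k*Integral(1/acos(y), y))


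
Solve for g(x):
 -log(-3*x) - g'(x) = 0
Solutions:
 g(x) = C1 - x*log(-x) + x*(1 - log(3))


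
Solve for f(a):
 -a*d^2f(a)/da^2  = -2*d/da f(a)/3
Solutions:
 f(a) = C1 + C2*a^(5/3)


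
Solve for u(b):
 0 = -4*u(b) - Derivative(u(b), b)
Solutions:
 u(b) = C1*exp(-4*b)


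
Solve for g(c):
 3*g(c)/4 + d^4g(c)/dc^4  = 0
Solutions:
 g(c) = (C1*sin(3^(1/4)*c/2) + C2*cos(3^(1/4)*c/2))*exp(-3^(1/4)*c/2) + (C3*sin(3^(1/4)*c/2) + C4*cos(3^(1/4)*c/2))*exp(3^(1/4)*c/2)


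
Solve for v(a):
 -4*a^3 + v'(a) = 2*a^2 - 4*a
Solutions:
 v(a) = C1 + a^4 + 2*a^3/3 - 2*a^2


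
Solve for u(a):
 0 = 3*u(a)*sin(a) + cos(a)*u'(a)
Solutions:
 u(a) = C1*cos(a)^3


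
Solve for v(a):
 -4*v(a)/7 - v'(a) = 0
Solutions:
 v(a) = C1*exp(-4*a/7)


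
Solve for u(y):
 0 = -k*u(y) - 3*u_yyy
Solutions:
 u(y) = C1*exp(3^(2/3)*y*(-k)^(1/3)/3) + C2*exp(y*(-k)^(1/3)*(-3^(2/3) + 3*3^(1/6)*I)/6) + C3*exp(-y*(-k)^(1/3)*(3^(2/3) + 3*3^(1/6)*I)/6)


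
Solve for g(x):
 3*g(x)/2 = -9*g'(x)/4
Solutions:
 g(x) = C1*exp(-2*x/3)


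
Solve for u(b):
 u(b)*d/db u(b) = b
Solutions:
 u(b) = -sqrt(C1 + b^2)
 u(b) = sqrt(C1 + b^2)


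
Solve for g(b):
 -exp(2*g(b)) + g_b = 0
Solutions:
 g(b) = log(-sqrt(-1/(C1 + b))) - log(2)/2
 g(b) = log(-1/(C1 + b))/2 - log(2)/2


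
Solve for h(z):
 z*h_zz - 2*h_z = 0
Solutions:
 h(z) = C1 + C2*z^3


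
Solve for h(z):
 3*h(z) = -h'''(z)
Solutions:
 h(z) = C3*exp(-3^(1/3)*z) + (C1*sin(3^(5/6)*z/2) + C2*cos(3^(5/6)*z/2))*exp(3^(1/3)*z/2)


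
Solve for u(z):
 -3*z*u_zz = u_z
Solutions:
 u(z) = C1 + C2*z^(2/3)


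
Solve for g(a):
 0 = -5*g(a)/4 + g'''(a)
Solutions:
 g(a) = C3*exp(10^(1/3)*a/2) + (C1*sin(10^(1/3)*sqrt(3)*a/4) + C2*cos(10^(1/3)*sqrt(3)*a/4))*exp(-10^(1/3)*a/4)


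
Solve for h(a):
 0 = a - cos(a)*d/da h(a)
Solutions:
 h(a) = C1 + Integral(a/cos(a), a)


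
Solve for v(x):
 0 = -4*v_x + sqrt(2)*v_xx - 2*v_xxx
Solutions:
 v(x) = C1 + (C2*sin(sqrt(30)*x/4) + C3*cos(sqrt(30)*x/4))*exp(sqrt(2)*x/4)


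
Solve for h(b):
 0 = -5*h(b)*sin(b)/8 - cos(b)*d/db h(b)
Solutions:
 h(b) = C1*cos(b)^(5/8)


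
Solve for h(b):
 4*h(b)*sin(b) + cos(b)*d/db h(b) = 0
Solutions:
 h(b) = C1*cos(b)^4


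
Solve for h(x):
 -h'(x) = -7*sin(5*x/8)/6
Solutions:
 h(x) = C1 - 28*cos(5*x/8)/15


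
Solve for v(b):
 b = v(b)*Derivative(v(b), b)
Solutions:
 v(b) = -sqrt(C1 + b^2)
 v(b) = sqrt(C1 + b^2)


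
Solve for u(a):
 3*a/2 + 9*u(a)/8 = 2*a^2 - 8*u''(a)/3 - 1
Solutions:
 u(a) = C1*sin(3*sqrt(3)*a/8) + C2*cos(3*sqrt(3)*a/8) + 16*a^2/9 - 4*a/3 - 2264/243


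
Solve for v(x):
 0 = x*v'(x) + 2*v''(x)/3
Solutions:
 v(x) = C1 + C2*erf(sqrt(3)*x/2)


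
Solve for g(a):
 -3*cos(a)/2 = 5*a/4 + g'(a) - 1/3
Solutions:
 g(a) = C1 - 5*a^2/8 + a/3 - 3*sin(a)/2


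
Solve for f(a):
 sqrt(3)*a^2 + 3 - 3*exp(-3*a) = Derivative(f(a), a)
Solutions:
 f(a) = C1 + sqrt(3)*a^3/3 + 3*a + exp(-3*a)


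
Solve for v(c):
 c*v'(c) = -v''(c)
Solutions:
 v(c) = C1 + C2*erf(sqrt(2)*c/2)


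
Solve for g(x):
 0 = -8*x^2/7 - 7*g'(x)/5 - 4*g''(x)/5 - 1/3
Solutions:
 g(x) = C1 + C2*exp(-7*x/4) - 40*x^3/147 + 160*x^2/343 - 5555*x/7203


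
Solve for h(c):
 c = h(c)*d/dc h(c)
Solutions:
 h(c) = -sqrt(C1 + c^2)
 h(c) = sqrt(C1 + c^2)


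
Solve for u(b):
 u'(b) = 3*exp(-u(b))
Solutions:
 u(b) = log(C1 + 3*b)


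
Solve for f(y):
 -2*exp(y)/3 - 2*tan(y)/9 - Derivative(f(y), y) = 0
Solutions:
 f(y) = C1 - 2*exp(y)/3 + 2*log(cos(y))/9


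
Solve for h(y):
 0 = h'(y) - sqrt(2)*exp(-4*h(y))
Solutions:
 h(y) = log(-I*(C1 + 4*sqrt(2)*y)^(1/4))
 h(y) = log(I*(C1 + 4*sqrt(2)*y)^(1/4))
 h(y) = log(-(C1 + 4*sqrt(2)*y)^(1/4))
 h(y) = log(C1 + 4*sqrt(2)*y)/4


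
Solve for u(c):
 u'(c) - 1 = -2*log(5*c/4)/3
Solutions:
 u(c) = C1 - 2*c*log(c)/3 + c*log(2*10^(1/3)/5) + 5*c/3


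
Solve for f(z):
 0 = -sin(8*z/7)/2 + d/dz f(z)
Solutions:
 f(z) = C1 - 7*cos(8*z/7)/16


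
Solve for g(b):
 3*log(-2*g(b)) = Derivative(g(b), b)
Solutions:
 -Integral(1/(log(-_y) + log(2)), (_y, g(b)))/3 = C1 - b


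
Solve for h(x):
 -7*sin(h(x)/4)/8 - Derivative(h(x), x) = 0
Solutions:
 7*x/8 + 2*log(cos(h(x)/4) - 1) - 2*log(cos(h(x)/4) + 1) = C1


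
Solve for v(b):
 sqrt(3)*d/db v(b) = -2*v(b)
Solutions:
 v(b) = C1*exp(-2*sqrt(3)*b/3)


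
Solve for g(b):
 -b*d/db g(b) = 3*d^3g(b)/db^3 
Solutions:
 g(b) = C1 + Integral(C2*airyai(-3^(2/3)*b/3) + C3*airybi(-3^(2/3)*b/3), b)


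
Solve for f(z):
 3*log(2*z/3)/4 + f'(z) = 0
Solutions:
 f(z) = C1 - 3*z*log(z)/4 - 3*z*log(2)/4 + 3*z/4 + 3*z*log(3)/4


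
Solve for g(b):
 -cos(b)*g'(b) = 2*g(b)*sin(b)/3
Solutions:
 g(b) = C1*cos(b)^(2/3)


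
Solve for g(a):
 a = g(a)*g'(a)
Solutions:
 g(a) = -sqrt(C1 + a^2)
 g(a) = sqrt(C1 + a^2)


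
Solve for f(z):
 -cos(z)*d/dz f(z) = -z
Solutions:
 f(z) = C1 + Integral(z/cos(z), z)


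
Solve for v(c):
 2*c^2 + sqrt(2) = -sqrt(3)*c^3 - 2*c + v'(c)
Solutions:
 v(c) = C1 + sqrt(3)*c^4/4 + 2*c^3/3 + c^2 + sqrt(2)*c


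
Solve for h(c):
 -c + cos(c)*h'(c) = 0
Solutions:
 h(c) = C1 + Integral(c/cos(c), c)


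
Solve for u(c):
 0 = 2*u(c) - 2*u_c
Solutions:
 u(c) = C1*exp(c)


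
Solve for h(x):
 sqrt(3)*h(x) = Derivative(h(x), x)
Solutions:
 h(x) = C1*exp(sqrt(3)*x)


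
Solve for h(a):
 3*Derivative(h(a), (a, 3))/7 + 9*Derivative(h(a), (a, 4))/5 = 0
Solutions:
 h(a) = C1 + C2*a + C3*a^2 + C4*exp(-5*a/21)


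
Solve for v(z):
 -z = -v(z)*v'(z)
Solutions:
 v(z) = -sqrt(C1 + z^2)
 v(z) = sqrt(C1 + z^2)


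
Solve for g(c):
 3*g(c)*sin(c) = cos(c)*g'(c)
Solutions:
 g(c) = C1/cos(c)^3


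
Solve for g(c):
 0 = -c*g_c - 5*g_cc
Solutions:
 g(c) = C1 + C2*erf(sqrt(10)*c/10)


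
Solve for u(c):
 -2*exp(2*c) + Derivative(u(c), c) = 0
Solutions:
 u(c) = C1 + exp(2*c)


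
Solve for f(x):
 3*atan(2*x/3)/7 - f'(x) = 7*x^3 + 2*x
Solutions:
 f(x) = C1 - 7*x^4/4 - x^2 + 3*x*atan(2*x/3)/7 - 9*log(4*x^2 + 9)/28


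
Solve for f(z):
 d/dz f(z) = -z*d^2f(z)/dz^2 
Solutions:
 f(z) = C1 + C2*log(z)


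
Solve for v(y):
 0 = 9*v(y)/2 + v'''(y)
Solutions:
 v(y) = C3*exp(-6^(2/3)*y/2) + (C1*sin(3*2^(2/3)*3^(1/6)*y/4) + C2*cos(3*2^(2/3)*3^(1/6)*y/4))*exp(6^(2/3)*y/4)


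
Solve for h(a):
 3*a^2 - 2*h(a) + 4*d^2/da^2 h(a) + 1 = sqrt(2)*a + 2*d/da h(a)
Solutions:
 h(a) = C1*exp(-a/2) + C2*exp(a) + 3*a^2/2 - 3*a - sqrt(2)*a/2 + sqrt(2)/2 + 19/2


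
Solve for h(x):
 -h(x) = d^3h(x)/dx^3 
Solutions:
 h(x) = C3*exp(-x) + (C1*sin(sqrt(3)*x/2) + C2*cos(sqrt(3)*x/2))*exp(x/2)


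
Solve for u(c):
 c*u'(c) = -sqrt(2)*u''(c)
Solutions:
 u(c) = C1 + C2*erf(2^(1/4)*c/2)


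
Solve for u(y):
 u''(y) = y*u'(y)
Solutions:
 u(y) = C1 + C2*erfi(sqrt(2)*y/2)


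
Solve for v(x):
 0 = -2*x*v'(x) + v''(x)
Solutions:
 v(x) = C1 + C2*erfi(x)


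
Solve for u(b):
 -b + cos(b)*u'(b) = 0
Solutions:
 u(b) = C1 + Integral(b/cos(b), b)


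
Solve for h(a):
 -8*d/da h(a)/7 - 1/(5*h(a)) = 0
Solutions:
 h(a) = -sqrt(C1 - 35*a)/10
 h(a) = sqrt(C1 - 35*a)/10


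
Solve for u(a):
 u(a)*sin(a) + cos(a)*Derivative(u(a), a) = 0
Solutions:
 u(a) = C1*cos(a)


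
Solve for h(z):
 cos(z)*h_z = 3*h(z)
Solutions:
 h(z) = C1*(sin(z) + 1)^(3/2)/(sin(z) - 1)^(3/2)


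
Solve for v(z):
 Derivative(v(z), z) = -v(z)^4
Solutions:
 v(z) = (-3^(2/3) - 3*3^(1/6)*I)*(1/(C1 + z))^(1/3)/6
 v(z) = (-3^(2/3) + 3*3^(1/6)*I)*(1/(C1 + z))^(1/3)/6
 v(z) = (1/(C1 + 3*z))^(1/3)


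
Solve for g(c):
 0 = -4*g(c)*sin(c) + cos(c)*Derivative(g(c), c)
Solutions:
 g(c) = C1/cos(c)^4


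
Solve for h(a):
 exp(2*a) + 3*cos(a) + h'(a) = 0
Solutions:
 h(a) = C1 - exp(2*a)/2 - 3*sin(a)


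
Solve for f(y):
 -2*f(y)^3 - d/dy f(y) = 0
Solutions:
 f(y) = -sqrt(2)*sqrt(-1/(C1 - 2*y))/2
 f(y) = sqrt(2)*sqrt(-1/(C1 - 2*y))/2


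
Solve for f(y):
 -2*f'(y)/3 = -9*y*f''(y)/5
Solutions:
 f(y) = C1 + C2*y^(37/27)


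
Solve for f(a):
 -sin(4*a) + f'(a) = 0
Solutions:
 f(a) = C1 - cos(4*a)/4


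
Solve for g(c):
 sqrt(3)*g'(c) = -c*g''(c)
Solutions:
 g(c) = C1 + C2*c^(1 - sqrt(3))


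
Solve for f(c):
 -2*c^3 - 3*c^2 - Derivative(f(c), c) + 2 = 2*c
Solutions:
 f(c) = C1 - c^4/2 - c^3 - c^2 + 2*c


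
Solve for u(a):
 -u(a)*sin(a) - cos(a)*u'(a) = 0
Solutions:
 u(a) = C1*cos(a)


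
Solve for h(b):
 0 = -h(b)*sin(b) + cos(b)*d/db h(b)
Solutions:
 h(b) = C1/cos(b)


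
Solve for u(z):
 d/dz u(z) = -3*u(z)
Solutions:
 u(z) = C1*exp(-3*z)


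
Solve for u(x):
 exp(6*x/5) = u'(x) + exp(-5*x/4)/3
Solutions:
 u(x) = C1 + 5*exp(6*x/5)/6 + 4*exp(-5*x/4)/15


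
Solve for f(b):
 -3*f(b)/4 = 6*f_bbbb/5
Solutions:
 f(b) = (C1*sin(2^(3/4)*5^(1/4)*b/4) + C2*cos(2^(3/4)*5^(1/4)*b/4))*exp(-2^(3/4)*5^(1/4)*b/4) + (C3*sin(2^(3/4)*5^(1/4)*b/4) + C4*cos(2^(3/4)*5^(1/4)*b/4))*exp(2^(3/4)*5^(1/4)*b/4)


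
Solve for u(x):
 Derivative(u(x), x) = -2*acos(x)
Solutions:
 u(x) = C1 - 2*x*acos(x) + 2*sqrt(1 - x^2)


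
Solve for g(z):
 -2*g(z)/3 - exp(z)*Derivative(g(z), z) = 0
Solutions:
 g(z) = C1*exp(2*exp(-z)/3)


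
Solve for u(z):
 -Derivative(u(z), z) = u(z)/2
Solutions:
 u(z) = C1*exp(-z/2)


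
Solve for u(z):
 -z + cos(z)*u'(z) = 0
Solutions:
 u(z) = C1 + Integral(z/cos(z), z)


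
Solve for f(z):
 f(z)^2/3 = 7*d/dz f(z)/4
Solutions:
 f(z) = -21/(C1 + 4*z)


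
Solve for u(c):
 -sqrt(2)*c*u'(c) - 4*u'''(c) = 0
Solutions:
 u(c) = C1 + Integral(C2*airyai(-sqrt(2)*c/2) + C3*airybi(-sqrt(2)*c/2), c)


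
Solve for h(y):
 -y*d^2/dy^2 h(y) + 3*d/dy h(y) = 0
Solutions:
 h(y) = C1 + C2*y^4


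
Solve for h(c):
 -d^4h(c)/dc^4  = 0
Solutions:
 h(c) = C1 + C2*c + C3*c^2 + C4*c^3


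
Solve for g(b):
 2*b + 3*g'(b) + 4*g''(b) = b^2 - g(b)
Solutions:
 g(b) = b^2 - 8*b + (C1*sin(sqrt(7)*b/8) + C2*cos(sqrt(7)*b/8))*exp(-3*b/8) + 16


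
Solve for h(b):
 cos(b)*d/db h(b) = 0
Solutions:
 h(b) = C1


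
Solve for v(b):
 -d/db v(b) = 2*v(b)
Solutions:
 v(b) = C1*exp(-2*b)


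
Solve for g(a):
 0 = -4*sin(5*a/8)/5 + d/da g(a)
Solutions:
 g(a) = C1 - 32*cos(5*a/8)/25


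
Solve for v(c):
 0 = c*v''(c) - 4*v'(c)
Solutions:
 v(c) = C1 + C2*c^5


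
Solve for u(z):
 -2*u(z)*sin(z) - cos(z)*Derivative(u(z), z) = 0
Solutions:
 u(z) = C1*cos(z)^2


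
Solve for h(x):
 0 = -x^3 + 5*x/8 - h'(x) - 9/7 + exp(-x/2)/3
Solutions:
 h(x) = C1 - x^4/4 + 5*x^2/16 - 9*x/7 - 2*exp(-x/2)/3


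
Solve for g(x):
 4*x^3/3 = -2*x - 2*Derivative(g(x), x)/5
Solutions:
 g(x) = C1 - 5*x^4/6 - 5*x^2/2


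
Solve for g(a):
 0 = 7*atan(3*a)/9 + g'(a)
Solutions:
 g(a) = C1 - 7*a*atan(3*a)/9 + 7*log(9*a^2 + 1)/54


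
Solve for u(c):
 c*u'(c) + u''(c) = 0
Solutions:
 u(c) = C1 + C2*erf(sqrt(2)*c/2)


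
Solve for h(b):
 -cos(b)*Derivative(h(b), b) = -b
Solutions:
 h(b) = C1 + Integral(b/cos(b), b)


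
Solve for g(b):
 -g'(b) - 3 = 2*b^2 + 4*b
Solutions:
 g(b) = C1 - 2*b^3/3 - 2*b^2 - 3*b


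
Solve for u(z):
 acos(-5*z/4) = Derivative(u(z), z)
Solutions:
 u(z) = C1 + z*acos(-5*z/4) + sqrt(16 - 25*z^2)/5


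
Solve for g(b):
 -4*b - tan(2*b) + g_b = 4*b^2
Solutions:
 g(b) = C1 + 4*b^3/3 + 2*b^2 - log(cos(2*b))/2


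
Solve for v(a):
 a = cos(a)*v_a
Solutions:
 v(a) = C1 + Integral(a/cos(a), a)


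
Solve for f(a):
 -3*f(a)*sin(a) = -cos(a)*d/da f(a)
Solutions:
 f(a) = C1/cos(a)^3


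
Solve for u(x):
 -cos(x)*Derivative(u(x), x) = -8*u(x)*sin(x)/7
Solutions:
 u(x) = C1/cos(x)^(8/7)


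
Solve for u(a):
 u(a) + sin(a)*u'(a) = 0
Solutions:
 u(a) = C1*sqrt(cos(a) + 1)/sqrt(cos(a) - 1)


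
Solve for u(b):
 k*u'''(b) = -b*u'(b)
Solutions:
 u(b) = C1 + Integral(C2*airyai(b*(-1/k)^(1/3)) + C3*airybi(b*(-1/k)^(1/3)), b)


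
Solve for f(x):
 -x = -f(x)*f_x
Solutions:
 f(x) = -sqrt(C1 + x^2)
 f(x) = sqrt(C1 + x^2)


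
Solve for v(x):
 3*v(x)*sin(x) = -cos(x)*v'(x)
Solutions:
 v(x) = C1*cos(x)^3


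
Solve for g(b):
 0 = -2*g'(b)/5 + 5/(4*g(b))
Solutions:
 g(b) = -sqrt(C1 + 25*b)/2
 g(b) = sqrt(C1 + 25*b)/2


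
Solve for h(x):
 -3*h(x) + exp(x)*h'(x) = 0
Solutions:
 h(x) = C1*exp(-3*exp(-x))


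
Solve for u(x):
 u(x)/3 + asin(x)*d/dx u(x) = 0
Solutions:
 u(x) = C1*exp(-Integral(1/asin(x), x)/3)


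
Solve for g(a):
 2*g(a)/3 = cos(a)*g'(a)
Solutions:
 g(a) = C1*(sin(a) + 1)^(1/3)/(sin(a) - 1)^(1/3)


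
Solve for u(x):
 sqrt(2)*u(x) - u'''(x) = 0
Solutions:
 u(x) = C3*exp(2^(1/6)*x) + (C1*sin(2^(1/6)*sqrt(3)*x/2) + C2*cos(2^(1/6)*sqrt(3)*x/2))*exp(-2^(1/6)*x/2)


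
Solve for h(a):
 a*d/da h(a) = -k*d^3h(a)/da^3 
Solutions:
 h(a) = C1 + Integral(C2*airyai(a*(-1/k)^(1/3)) + C3*airybi(a*(-1/k)^(1/3)), a)


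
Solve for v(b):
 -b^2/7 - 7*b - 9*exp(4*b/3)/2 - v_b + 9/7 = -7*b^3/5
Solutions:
 v(b) = C1 + 7*b^4/20 - b^3/21 - 7*b^2/2 + 9*b/7 - 27*exp(4*b/3)/8


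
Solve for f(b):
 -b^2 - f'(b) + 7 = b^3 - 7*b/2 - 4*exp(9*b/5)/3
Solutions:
 f(b) = C1 - b^4/4 - b^3/3 + 7*b^2/4 + 7*b + 20*exp(9*b/5)/27


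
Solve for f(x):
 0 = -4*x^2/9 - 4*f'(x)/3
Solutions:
 f(x) = C1 - x^3/9


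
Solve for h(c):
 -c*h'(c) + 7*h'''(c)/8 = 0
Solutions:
 h(c) = C1 + Integral(C2*airyai(2*7^(2/3)*c/7) + C3*airybi(2*7^(2/3)*c/7), c)


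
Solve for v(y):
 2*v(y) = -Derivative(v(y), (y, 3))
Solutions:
 v(y) = C3*exp(-2^(1/3)*y) + (C1*sin(2^(1/3)*sqrt(3)*y/2) + C2*cos(2^(1/3)*sqrt(3)*y/2))*exp(2^(1/3)*y/2)


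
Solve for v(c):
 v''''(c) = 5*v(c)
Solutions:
 v(c) = C1*exp(-5^(1/4)*c) + C2*exp(5^(1/4)*c) + C3*sin(5^(1/4)*c) + C4*cos(5^(1/4)*c)


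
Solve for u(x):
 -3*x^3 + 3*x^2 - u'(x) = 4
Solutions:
 u(x) = C1 - 3*x^4/4 + x^3 - 4*x


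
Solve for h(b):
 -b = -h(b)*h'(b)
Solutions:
 h(b) = -sqrt(C1 + b^2)
 h(b) = sqrt(C1 + b^2)


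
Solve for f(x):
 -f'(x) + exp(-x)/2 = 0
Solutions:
 f(x) = C1 - exp(-x)/2


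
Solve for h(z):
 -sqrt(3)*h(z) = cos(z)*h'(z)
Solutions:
 h(z) = C1*(sin(z) - 1)^(sqrt(3)/2)/(sin(z) + 1)^(sqrt(3)/2)


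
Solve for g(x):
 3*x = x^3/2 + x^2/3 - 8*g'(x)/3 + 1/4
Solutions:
 g(x) = C1 + 3*x^4/64 + x^3/24 - 9*x^2/16 + 3*x/32


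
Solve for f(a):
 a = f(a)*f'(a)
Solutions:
 f(a) = -sqrt(C1 + a^2)
 f(a) = sqrt(C1 + a^2)


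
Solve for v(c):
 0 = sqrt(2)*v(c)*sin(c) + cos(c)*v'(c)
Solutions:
 v(c) = C1*cos(c)^(sqrt(2))


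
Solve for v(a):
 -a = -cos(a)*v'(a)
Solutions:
 v(a) = C1 + Integral(a/cos(a), a)


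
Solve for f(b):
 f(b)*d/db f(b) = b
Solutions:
 f(b) = -sqrt(C1 + b^2)
 f(b) = sqrt(C1 + b^2)


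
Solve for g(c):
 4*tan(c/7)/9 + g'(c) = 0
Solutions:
 g(c) = C1 + 28*log(cos(c/7))/9


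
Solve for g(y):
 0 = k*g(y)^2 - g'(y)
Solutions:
 g(y) = -1/(C1 + k*y)


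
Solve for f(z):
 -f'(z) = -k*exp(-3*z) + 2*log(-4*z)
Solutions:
 f(z) = C1 - k*exp(-3*z)/3 - 2*z*log(-z) + 2*z*(1 - 2*log(2))


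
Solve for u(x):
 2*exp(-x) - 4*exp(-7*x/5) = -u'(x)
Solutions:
 u(x) = C1 + 2*exp(-x) - 20*exp(-7*x/5)/7


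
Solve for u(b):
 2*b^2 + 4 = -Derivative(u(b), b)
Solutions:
 u(b) = C1 - 2*b^3/3 - 4*b


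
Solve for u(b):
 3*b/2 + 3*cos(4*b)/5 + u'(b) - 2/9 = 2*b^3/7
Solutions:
 u(b) = C1 + b^4/14 - 3*b^2/4 + 2*b/9 - 3*sin(4*b)/20


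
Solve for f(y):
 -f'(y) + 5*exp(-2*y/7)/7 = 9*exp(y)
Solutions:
 f(y) = C1 - 9*exp(y) - 5*exp(-2*y/7)/2


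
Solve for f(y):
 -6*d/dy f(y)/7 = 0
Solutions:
 f(y) = C1


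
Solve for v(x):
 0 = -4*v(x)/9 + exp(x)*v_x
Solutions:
 v(x) = C1*exp(-4*exp(-x)/9)


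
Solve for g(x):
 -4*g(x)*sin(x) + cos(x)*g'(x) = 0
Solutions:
 g(x) = C1/cos(x)^4


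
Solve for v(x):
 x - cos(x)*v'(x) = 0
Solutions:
 v(x) = C1 + Integral(x/cos(x), x)


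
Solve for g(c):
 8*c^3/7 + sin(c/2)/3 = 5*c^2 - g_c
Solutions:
 g(c) = C1 - 2*c^4/7 + 5*c^3/3 + 2*cos(c/2)/3


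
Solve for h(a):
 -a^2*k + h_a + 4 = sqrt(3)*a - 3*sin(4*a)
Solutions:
 h(a) = C1 + a^3*k/3 + sqrt(3)*a^2/2 - 4*a + 3*cos(4*a)/4


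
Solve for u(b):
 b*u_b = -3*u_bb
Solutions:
 u(b) = C1 + C2*erf(sqrt(6)*b/6)


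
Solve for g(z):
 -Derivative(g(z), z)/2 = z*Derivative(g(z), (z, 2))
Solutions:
 g(z) = C1 + C2*sqrt(z)


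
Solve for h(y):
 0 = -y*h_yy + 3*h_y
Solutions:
 h(y) = C1 + C2*y^4


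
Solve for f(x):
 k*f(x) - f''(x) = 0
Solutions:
 f(x) = C1*exp(-sqrt(k)*x) + C2*exp(sqrt(k)*x)


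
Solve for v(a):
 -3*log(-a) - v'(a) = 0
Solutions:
 v(a) = C1 - 3*a*log(-a) + 3*a


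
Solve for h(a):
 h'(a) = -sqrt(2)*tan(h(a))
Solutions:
 h(a) = pi - asin(C1*exp(-sqrt(2)*a))
 h(a) = asin(C1*exp(-sqrt(2)*a))


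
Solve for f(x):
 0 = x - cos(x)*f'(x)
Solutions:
 f(x) = C1 + Integral(x/cos(x), x)


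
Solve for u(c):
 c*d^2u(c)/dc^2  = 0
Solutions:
 u(c) = C1 + C2*c


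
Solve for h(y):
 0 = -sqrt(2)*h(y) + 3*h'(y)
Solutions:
 h(y) = C1*exp(sqrt(2)*y/3)


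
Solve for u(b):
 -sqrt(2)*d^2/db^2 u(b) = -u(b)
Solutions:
 u(b) = C1*exp(-2^(3/4)*b/2) + C2*exp(2^(3/4)*b/2)


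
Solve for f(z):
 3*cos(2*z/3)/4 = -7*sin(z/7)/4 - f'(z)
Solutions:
 f(z) = C1 - 9*sin(2*z/3)/8 + 49*cos(z/7)/4


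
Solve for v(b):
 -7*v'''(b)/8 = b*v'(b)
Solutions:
 v(b) = C1 + Integral(C2*airyai(-2*7^(2/3)*b/7) + C3*airybi(-2*7^(2/3)*b/7), b)


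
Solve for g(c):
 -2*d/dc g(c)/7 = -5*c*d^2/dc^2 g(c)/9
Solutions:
 g(c) = C1 + C2*c^(53/35)


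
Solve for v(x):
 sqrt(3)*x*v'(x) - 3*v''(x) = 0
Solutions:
 v(x) = C1 + C2*erfi(sqrt(2)*3^(3/4)*x/6)


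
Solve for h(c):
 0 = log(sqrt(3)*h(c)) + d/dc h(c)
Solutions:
 2*Integral(1/(2*log(_y) + log(3)), (_y, h(c))) = C1 - c


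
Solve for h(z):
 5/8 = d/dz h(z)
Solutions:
 h(z) = C1 + 5*z/8


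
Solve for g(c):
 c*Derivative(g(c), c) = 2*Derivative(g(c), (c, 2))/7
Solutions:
 g(c) = C1 + C2*erfi(sqrt(7)*c/2)


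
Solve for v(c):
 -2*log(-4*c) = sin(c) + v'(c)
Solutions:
 v(c) = C1 - 2*c*log(-c) - 4*c*log(2) + 2*c + cos(c)


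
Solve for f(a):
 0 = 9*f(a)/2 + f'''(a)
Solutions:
 f(a) = C3*exp(-6^(2/3)*a/2) + (C1*sin(3*2^(2/3)*3^(1/6)*a/4) + C2*cos(3*2^(2/3)*3^(1/6)*a/4))*exp(6^(2/3)*a/4)


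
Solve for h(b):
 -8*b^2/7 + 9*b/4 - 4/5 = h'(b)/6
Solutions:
 h(b) = C1 - 16*b^3/7 + 27*b^2/4 - 24*b/5


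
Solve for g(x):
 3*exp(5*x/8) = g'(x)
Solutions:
 g(x) = C1 + 24*exp(5*x/8)/5


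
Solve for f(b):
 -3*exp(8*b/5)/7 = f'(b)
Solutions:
 f(b) = C1 - 15*exp(8*b/5)/56


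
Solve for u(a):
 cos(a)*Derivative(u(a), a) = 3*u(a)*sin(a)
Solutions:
 u(a) = C1/cos(a)^3


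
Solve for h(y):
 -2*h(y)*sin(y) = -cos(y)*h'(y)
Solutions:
 h(y) = C1/cos(y)^2


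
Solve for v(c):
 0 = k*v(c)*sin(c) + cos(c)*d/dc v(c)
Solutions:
 v(c) = C1*exp(k*log(cos(c)))


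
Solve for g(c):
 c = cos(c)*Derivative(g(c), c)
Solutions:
 g(c) = C1 + Integral(c/cos(c), c)


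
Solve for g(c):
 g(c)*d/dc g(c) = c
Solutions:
 g(c) = -sqrt(C1 + c^2)
 g(c) = sqrt(C1 + c^2)


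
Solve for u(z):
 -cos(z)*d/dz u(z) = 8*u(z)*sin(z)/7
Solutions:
 u(z) = C1*cos(z)^(8/7)


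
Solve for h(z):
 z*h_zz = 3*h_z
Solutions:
 h(z) = C1 + C2*z^4


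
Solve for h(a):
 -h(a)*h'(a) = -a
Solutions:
 h(a) = -sqrt(C1 + a^2)
 h(a) = sqrt(C1 + a^2)


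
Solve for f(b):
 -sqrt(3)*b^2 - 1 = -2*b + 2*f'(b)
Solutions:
 f(b) = C1 - sqrt(3)*b^3/6 + b^2/2 - b/2


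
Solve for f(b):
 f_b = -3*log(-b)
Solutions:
 f(b) = C1 - 3*b*log(-b) + 3*b


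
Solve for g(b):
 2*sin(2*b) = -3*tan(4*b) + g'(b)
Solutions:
 g(b) = C1 - 3*log(cos(4*b))/4 - cos(2*b)


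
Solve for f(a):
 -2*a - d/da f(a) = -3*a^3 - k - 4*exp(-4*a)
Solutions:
 f(a) = C1 + 3*a^4/4 - a^2 + a*k - exp(-4*a)


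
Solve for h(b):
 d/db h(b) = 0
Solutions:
 h(b) = C1


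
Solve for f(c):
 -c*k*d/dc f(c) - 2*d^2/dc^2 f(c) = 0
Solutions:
 f(c) = Piecewise((-sqrt(pi)*C1*erf(c*sqrt(k)/2)/sqrt(k) - C2, (k > 0) | (k < 0)), (-C1*c - C2, True))


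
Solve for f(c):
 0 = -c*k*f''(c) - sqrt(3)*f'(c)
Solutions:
 f(c) = C1 + c^(((re(k) - sqrt(3))*re(k) + im(k)^2)/(re(k)^2 + im(k)^2))*(C2*sin(sqrt(3)*log(c)*Abs(im(k))/(re(k)^2 + im(k)^2)) + C3*cos(sqrt(3)*log(c)*im(k)/(re(k)^2 + im(k)^2)))


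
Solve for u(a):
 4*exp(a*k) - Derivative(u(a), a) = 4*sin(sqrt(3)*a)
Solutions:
 u(a) = C1 + 4*sqrt(3)*cos(sqrt(3)*a)/3 + 4*exp(a*k)/k


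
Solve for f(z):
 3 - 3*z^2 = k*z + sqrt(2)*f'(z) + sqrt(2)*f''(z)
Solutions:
 f(z) = C1 + C2*exp(-z) - sqrt(2)*k*z^2/4 + sqrt(2)*k*z/2 - sqrt(2)*z^3/2 + 3*sqrt(2)*z^2/2 - 3*sqrt(2)*z/2


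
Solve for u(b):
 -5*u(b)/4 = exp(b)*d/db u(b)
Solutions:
 u(b) = C1*exp(5*exp(-b)/4)


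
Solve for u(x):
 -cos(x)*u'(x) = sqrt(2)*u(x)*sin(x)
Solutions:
 u(x) = C1*cos(x)^(sqrt(2))


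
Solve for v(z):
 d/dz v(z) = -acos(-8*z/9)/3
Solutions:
 v(z) = C1 - z*acos(-8*z/9)/3 - sqrt(81 - 64*z^2)/24


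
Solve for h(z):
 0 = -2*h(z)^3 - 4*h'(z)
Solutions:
 h(z) = -sqrt(-1/(C1 - z))
 h(z) = sqrt(-1/(C1 - z))


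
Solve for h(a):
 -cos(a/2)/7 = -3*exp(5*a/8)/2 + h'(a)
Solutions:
 h(a) = C1 + 12*exp(5*a/8)/5 - 2*sin(a/2)/7


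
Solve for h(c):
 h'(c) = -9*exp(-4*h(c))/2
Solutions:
 h(c) = log(-I*(C1 - 18*c)^(1/4))
 h(c) = log(I*(C1 - 18*c)^(1/4))
 h(c) = log(-(C1 - 18*c)^(1/4))
 h(c) = log(C1 - 18*c)/4


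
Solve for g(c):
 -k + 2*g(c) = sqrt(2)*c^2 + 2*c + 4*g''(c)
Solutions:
 g(c) = C1*exp(-sqrt(2)*c/2) + C2*exp(sqrt(2)*c/2) + sqrt(2)*c^2/2 + c + k/2 + 2*sqrt(2)


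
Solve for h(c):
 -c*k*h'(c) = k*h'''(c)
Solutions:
 h(c) = C1 + Integral(C2*airyai(-c) + C3*airybi(-c), c)


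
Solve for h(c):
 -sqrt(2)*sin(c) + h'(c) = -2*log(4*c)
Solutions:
 h(c) = C1 - 2*c*log(c) - 4*c*log(2) + 2*c - sqrt(2)*cos(c)


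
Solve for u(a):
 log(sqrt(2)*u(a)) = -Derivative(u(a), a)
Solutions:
 2*Integral(1/(2*log(_y) + log(2)), (_y, u(a))) = C1 - a


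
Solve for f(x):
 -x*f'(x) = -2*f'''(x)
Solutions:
 f(x) = C1 + Integral(C2*airyai(2^(2/3)*x/2) + C3*airybi(2^(2/3)*x/2), x)


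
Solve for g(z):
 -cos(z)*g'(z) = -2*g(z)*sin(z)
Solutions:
 g(z) = C1/cos(z)^2


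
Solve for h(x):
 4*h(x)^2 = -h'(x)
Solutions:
 h(x) = 1/(C1 + 4*x)


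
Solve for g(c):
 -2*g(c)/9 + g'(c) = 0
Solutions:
 g(c) = C1*exp(2*c/9)


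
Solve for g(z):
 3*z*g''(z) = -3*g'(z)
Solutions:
 g(z) = C1 + C2*log(z)


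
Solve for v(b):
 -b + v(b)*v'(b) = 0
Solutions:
 v(b) = -sqrt(C1 + b^2)
 v(b) = sqrt(C1 + b^2)


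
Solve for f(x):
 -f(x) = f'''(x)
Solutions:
 f(x) = C3*exp(-x) + (C1*sin(sqrt(3)*x/2) + C2*cos(sqrt(3)*x/2))*exp(x/2)


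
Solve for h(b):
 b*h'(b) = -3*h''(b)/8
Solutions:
 h(b) = C1 + C2*erf(2*sqrt(3)*b/3)


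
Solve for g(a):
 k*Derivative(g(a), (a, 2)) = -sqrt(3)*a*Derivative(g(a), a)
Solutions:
 g(a) = C1 + C2*sqrt(k)*erf(sqrt(2)*3^(1/4)*a*sqrt(1/k)/2)


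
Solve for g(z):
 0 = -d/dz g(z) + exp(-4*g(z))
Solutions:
 g(z) = log(-I*(C1 + 4*z)^(1/4))
 g(z) = log(I*(C1 + 4*z)^(1/4))
 g(z) = log(-(C1 + 4*z)^(1/4))
 g(z) = log(C1 + 4*z)/4


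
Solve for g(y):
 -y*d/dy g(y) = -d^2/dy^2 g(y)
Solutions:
 g(y) = C1 + C2*erfi(sqrt(2)*y/2)
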